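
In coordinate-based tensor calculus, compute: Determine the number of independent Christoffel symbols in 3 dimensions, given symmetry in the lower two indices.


Christoffel symbols Gamma^k_{ij} are symmetric in i,j, so there are d * d(d+1)/2 independent symbols.
d = 3
d(d+1)/2 = 3 * 4 / 2 = 6
Total = 3 * 6 = 18

18


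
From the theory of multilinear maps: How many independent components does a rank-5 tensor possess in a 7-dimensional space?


The number of components of a rank-r tensor in d dimensions is d^r.
Here d = 7 and r = 5.
7^5 = 16807

16807


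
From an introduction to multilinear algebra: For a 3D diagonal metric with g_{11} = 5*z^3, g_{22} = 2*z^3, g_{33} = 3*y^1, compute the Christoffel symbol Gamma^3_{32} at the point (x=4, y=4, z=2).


For a diagonal metric, Gamma^k_{ij} = (1/2) g^{kk} (dg_{ik}/dx_j + dg_{jk}/dx_i - dg_{ij}/dx_k).
The metric is diagonal, so g_{ab} = 0 for a != b.
At the given point: g_{11} = 40, g_{22} = 16, g_{33} = 12
g^{33} = 1/12
dg_{33}/dx_2 = dg_{33}/dx_2 = 3
dg_{23}/dx_3 = 0 (off-diagonal)
dg_{32}/dx_3 = 0 (off-diagonal)
Numerator = 3 + 0 - 0 = 3
Gamma^3_{32} = 3 / (2 * 12) = 1/8

1/8


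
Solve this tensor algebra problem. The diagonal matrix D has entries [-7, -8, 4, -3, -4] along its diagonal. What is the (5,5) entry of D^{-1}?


For a diagonal matrix, the inverse has entries (D^{-1})_{ii} = 1/d_{ii}.
The diagonal entries are: d_{11} = -7, d_{22} = -8, d_{33} = 4, d_{44} = -3, d_{55} = -4
We need (D^{-1})_{55} = 1/d_{55} = 1/-4 = -1/4

-1/4


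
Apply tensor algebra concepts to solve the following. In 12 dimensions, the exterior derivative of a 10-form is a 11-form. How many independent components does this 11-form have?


The exterior derivative of a p-form is a (p+1)-form.
Its number of independent components is C(n, p+1).
n = 12, p+1 = 11
C(12, 11) = 12

12


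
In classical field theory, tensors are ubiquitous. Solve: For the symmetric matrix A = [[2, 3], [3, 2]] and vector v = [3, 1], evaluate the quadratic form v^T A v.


First compute Av:
(Av)_1 = 2*3 + 3*1 = 9
(Av)_2 = 3*3 + 2*1 = 11
Av = [9, 11]
Then v^T (Av) = 3*9 + 1*11
= 27 + 11 = 38

38


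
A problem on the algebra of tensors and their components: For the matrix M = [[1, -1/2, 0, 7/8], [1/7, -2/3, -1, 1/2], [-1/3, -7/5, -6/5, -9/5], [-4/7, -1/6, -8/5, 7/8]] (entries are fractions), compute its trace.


The trace is the sum of diagonal entries.
Diagonal: M[1,1] = 1, M[2,2] = -2/3, M[3,3] = -6/5, M[4,4] = 7/8
Tr(M) = 1 + -2/3 + -6/5 + 7/8
Computing step by step:
After adding M[1,1]: 1
After adding M[2,2]: 1/3
After adding M[3,3]: -13/15
After adding M[4,4]: 1/120
Tr(M) = 1/120

1/120


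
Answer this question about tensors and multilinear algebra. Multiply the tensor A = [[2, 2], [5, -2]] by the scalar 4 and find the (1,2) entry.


Scalar multiplication: (cA)_{ij} = c * A_{ij}.
c = 4
A_{12} = 2
(cA)_{12} = 4 * 2 = 8

8


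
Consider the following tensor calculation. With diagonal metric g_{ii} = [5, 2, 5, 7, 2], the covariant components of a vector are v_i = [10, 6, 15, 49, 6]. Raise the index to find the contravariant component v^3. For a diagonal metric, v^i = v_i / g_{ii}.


To raise an index with a diagonal metric: v^i = v_i / g_{ii}.
For index 3: v_3 = 15, g_{33} = 5
v^3 = 15 / 5 = 3

3


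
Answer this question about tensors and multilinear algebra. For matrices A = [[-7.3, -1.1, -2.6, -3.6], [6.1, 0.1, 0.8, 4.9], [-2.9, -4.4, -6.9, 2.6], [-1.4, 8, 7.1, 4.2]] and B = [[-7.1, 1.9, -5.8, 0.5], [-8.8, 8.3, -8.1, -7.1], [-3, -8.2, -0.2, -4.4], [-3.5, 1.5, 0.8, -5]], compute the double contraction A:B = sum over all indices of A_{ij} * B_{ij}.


A:B = sum over all i,j of A_{ij} * B_{ij}.
Row 1: -7.3*-7.1=51.83, -1.1*1.9=-2.09, -2.6*-5.8=15.08, -3.6*0.5=-1.8 => row sum = 63.02
Row 2: 6.1*-8.8=-53.68, 0.1*8.3=0.83, 0.8*-8.1=-6.48, 4.9*-7.1=-34.79 => row sum = -94.12
Row 3: -2.9*-3=8.7, -4.4*-8.2=36.08, -6.9*-0.2=1.38, 2.6*-4.4=-11.44 => row sum = 34.72
Row 4: -1.4*-3.5=4.9, 8*1.5=12, 7.1*0.8=5.68, 4.2*-5=-21 => row sum = 1.58
Total = 63.02 + -94.12 + 34.72 + 1.58 = 5.2

5.2


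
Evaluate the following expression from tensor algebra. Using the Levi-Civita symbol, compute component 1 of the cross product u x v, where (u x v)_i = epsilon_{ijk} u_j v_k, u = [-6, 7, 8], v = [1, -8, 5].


(u x v)_1 = sum_{j,k} epsilon_{1jk} u_j v_k. Only permutations of (1,2,3) contribute; the two non-zero terms are:
eps_{123} u_2 v_3 = 1 * 7 * 5 = 35
eps_{132} u_3 v_2 = -1 * 8 * -8 = 64
(u x v)_1 = 99

99


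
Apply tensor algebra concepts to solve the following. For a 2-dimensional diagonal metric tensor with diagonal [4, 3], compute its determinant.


For a diagonal metric, the determinant is the product of diagonal entries.
Diagonal entries: 4, 3
det(g) = 4 * 3 = 12

12


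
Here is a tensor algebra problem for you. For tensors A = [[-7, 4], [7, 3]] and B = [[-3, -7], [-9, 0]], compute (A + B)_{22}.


Tensor addition is component-wise: (A + B)_{ij} = A_{ij} + B_{ij}.
A_{22} = 3
B_{22} = 0
(A + B)_{22} = 3 + 0 = 3

3


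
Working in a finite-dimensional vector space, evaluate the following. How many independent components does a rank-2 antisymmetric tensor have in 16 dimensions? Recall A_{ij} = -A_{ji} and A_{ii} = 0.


An antisymmetric rank-2 tensor satisfies A_{ij} = -A_{ji}, so diagonal entries are zero.
The independent components are the upper-triangular entries: C(n, 2) = n(n-1)/2.
n = 16
C(16, 2) = 16 * 15 / 2 = 240 / 2 = 120

120


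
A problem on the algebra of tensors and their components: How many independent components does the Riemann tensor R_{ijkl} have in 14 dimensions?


The Riemann tensor in d dimensions has d^2(d^2 - 1)/12 independent components.
d = 14, so d^2 = 196
d^2 - 1 = 195
d^2(d^2 - 1) = 196 * 195 = 38220
Divide by 12: 38220 / 12 = 3185

3185


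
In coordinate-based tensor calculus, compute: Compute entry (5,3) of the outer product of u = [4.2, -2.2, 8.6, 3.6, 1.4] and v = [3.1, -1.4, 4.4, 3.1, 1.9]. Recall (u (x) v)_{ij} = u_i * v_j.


The outer product entry T_{ij} = u_i * v_j.
We need i=5, j=3.
u_5 = 1.4, v_3 = 4.4
T_{5,3} = 1.4 * 4.4 = 6.16

6.16


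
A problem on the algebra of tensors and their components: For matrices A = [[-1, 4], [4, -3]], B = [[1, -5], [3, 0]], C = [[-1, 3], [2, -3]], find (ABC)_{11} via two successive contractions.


(ABC)_{11} = sum_m (AB)_{1m} C_{m1}. First compute row 1 of AB.
(AB)_{11} = -1*1 + 4*3 = 11
(AB)_{12} = -1*-5 + 4*0 = 5
Now contract with column 1 of C:
(AB)_{11} * C_{11} = 11 * -1 = -11
(AB)_{12} * C_{21} = 5 * 2 = 10
(ABC)_{11} = -11 + 10 = -1

-1


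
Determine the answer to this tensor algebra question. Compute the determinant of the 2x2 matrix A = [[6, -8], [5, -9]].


For a 2x2 matrix [[a, b], [c, d]], det = a*d - b*c.
a = 6, b = -8, c = 5, d = -9
a*d = 6 * -9 = -54
b*c = -8 * 5 = -40
det = -54 - -40 = -14

-14


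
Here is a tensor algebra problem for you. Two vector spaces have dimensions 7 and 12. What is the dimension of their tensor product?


The dimension of a tensor product is the product of dimensions.
dim(V) = 7, dim(W) = 12
dim(V (x) W) = 7 * 12 = 84

84


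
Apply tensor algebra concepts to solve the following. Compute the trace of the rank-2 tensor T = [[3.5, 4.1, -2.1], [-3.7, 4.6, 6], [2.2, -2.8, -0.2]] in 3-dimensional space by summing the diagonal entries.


The contraction (trace) of a rank-2 tensor is the sum of its diagonal elements.
Diagonal entries: A[1,1] = 3.5, A[2,2] = 4.6, A[3,3] = -0.2
Tr(A) = 3.5 + 4.6 + -0.2 = 7.9

7.9


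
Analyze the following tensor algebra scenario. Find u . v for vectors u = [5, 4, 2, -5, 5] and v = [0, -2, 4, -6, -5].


The inner product u . v = sum of u_i * v_i.
Term-by-term: 5 * 0, 4 * -2, 2 * 4, -5 * -6, 5 * -5
Products: 0, -8, 8, 30, -25
Sum = 0 + -8 + 8 + 30 + -25 = 5

5


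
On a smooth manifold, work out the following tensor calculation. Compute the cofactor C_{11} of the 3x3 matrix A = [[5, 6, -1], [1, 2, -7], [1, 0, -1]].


To find cofactor C_{11}, delete row 1 and column 1.
The resulting 2x2 submatrix is: [[2, -7], [0, -1]]
Minor M_{11} = 2*-1 - -7*0
  = -2 - 0 = -2
Sign = (-1)^(1+1) = (-1)^2 = 1
Cofactor C_{11} = 1 * -2 = -2

-2


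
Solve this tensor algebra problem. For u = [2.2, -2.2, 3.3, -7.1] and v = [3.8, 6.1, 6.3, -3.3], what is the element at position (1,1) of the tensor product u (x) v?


The outer product entry T_{ij} = u_i * v_j.
We need i=1, j=1.
u_1 = 2.2, v_1 = 3.8
T_{1,1} = 2.2 * 3.8 = 8.36

8.36


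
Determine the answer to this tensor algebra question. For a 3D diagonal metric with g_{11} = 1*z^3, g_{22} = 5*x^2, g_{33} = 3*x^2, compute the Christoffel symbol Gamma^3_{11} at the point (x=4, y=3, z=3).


For a diagonal metric, Gamma^k_{ij} = (1/2) g^{kk} (dg_{ik}/dx_j + dg_{jk}/dx_i - dg_{ij}/dx_k).
The metric is diagonal, so g_{ab} = 0 for a != b.
At the given point: g_{11} = 27, g_{22} = 80, g_{33} = 48
g^{33} = 1/48
dg_{13}/dx_1 = 0 (off-diagonal)
dg_{13}/dx_1 = 0 (off-diagonal)
dg_{11}/dx_3 = dg_{11}/dx_3 = 27
Numerator = 0 + 0 - 27 = -27
Gamma^3_{11} = -27 / (2 * 48) = -9/32

-9/32


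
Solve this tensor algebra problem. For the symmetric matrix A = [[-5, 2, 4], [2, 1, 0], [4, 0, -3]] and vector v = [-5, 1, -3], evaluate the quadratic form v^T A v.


First compute Av:
(Av)_1 = -5*-5 + 2*1 + 4*-3 = 15
(Av)_2 = 2*-5 + 1*1 + 0*-3 = -9
(Av)_3 = 4*-5 + 0*1 + -3*-3 = -11
Av = [15, -9, -11]
Then v^T (Av) = -5*15 + 1*-9 + -3*-11
= -75 + -9 + 33 = -51

-51


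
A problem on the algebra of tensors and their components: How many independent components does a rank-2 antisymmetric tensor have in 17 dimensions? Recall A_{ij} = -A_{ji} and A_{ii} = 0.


An antisymmetric rank-2 tensor satisfies A_{ij} = -A_{ji}, so diagonal entries are zero.
The independent components are the upper-triangular entries: C(n, 2) = n(n-1)/2.
n = 17
C(17, 2) = 17 * 16 / 2 = 272 / 2 = 136

136


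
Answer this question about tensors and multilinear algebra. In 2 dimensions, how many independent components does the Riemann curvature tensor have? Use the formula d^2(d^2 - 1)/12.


The Riemann tensor in d dimensions has d^2(d^2 - 1)/12 independent components.
d = 2, so d^2 = 4
d^2 - 1 = 3
d^2(d^2 - 1) = 4 * 3 = 12
Divide by 12: 12 / 12 = 1

1


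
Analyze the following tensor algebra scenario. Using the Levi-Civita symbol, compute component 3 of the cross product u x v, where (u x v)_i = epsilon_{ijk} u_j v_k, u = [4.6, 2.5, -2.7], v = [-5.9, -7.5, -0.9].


(u x v)_3 = sum_{j,k} epsilon_{3jk} u_j v_k. Only permutations of (1,2,3) contribute; the two non-zero terms are:
eps_{312} u_1 v_2 = 1 * 4.6 * -7.5 = -34.5
eps_{321} u_2 v_1 = -1 * 2.5 * -5.9 = 14.75
(u x v)_3 = -19.75

-19.75


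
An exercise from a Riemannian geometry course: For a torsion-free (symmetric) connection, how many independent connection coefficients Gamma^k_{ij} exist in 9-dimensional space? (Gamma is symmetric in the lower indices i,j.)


Christoffel symbols Gamma^k_{ij} are symmetric in i,j, so there are d * d(d+1)/2 independent symbols.
d = 9
d(d+1)/2 = 9 * 10 / 2 = 45
Total = 9 * 45 = 405

405


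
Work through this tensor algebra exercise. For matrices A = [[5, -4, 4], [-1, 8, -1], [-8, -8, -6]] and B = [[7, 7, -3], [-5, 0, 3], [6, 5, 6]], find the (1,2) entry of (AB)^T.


(AB)^T_{ij} = (AB)_{ji} = sum_k A_{jk} B_{ki}.
For i=1, j=2 we need (AB)_{21}:
A_{21} * B_{11} = -1 * 7 = -7
A_{22} * B_{21} = 8 * -5 = -40
A_{23} * B_{31} = -1 * 6 = -6
Sum = -7 + -40 + -6 = -53

-53


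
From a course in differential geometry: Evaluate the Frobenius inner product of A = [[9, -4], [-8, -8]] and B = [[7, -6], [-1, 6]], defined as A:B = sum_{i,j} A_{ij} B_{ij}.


A:B = sum over all i,j of A_{ij} * B_{ij}.
Row 1: 9*7=63, -4*-6=24 => row sum = 87
Row 2: -8*-1=8, -8*6=-48 => row sum = -40
Total = 87 + -40 = 47

47


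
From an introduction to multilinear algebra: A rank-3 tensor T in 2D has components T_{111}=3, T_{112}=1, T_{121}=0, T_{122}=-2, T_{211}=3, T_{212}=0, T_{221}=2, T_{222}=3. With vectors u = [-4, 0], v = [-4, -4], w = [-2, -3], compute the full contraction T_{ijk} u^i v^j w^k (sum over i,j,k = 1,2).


S = sum over i,j,k of T_{ijk} u_i v_j w_k. Expanding all 8 terms:
T_{111}*u_1*v_1*w_1 = 3*-4*-4*-2 = -96  (running total: -96)
T_{112}*u_1*v_1*w_2 = 1*-4*-4*-3 = -48  (running total: -144)
T_{121}*u_1*v_2*w_1 = 0*-4*-4*-2 = 0  (running total: -144)
T_{122}*u_1*v_2*w_2 = -2*-4*-4*-3 = 96  (running total: -48)
T_{211}*u_2*v_1*w_1 = 3*0*-4*-2 = 0  (running total: -48)
T_{212}*u_2*v_1*w_2 = 0*0*-4*-3 = 0  (running total: -48)
T_{221}*u_2*v_2*w_1 = 2*0*-4*-2 = 0  (running total: -48)
T_{222}*u_2*v_2*w_2 = 3*0*-4*-3 = 0  (running total: -48)
S = -48

-48


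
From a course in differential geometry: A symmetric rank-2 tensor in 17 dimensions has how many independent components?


A symmetric rank-2 tensor in d dimensions has d(d+1)/2 independent components.
d = 17
d(d+1)/2 = 17 * 18 / 2 = 306 / 2 = 153

153


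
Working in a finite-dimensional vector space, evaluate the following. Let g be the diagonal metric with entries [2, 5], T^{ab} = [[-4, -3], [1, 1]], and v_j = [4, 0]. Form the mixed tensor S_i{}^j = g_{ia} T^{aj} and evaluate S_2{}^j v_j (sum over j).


Step 1: lower the first index. For a diagonal metric, g_{ia} T^{aj} = g_{ii} T^{ij} (no sum on i).
g_{22} = 5
S_2{}^1 = 5 * T^{21} = 5 * 1 = 5
S_2{}^2 = 5 * T^{22} = 5 * 1 = 5
Step 2: contract S_2{}^j with v_j.
S_2{}^1 * v_1 = 5 * 4 = 20
S_2{}^2 * v_2 = 5 * 0 = 0
Result = 20 + 0 = 20

20


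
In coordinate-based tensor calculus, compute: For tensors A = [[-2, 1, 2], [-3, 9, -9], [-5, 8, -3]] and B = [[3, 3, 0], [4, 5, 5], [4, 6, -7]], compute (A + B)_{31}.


Tensor addition is component-wise: (A + B)_{ij} = A_{ij} + B_{ij}.
A_{31} = -5
B_{31} = 4
(A + B)_{31} = -5 + 4 = -1

-1


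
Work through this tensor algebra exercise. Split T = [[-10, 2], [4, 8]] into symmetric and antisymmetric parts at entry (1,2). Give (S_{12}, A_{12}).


T_{12} = 2
T_{21} = 4
S_{12} = (2 + 4)/2 = 6/2 = 3
A_{12} = (2 - 4)/2 = -2/2 = -1
Check: S + A = 3 + -1 = 2 = T_{12}.

(3, -1)


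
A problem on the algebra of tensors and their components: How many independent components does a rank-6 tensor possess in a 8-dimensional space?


The number of components of a rank-r tensor in d dimensions is d^r.
Here d = 8 and r = 6.
8^6 = 262144

262144


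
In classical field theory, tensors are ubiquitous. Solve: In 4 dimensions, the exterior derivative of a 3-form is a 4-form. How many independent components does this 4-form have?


The exterior derivative of a p-form is a (p+1)-form.
Its number of independent components is C(n, p+1).
n = 4, p+1 = 4
C(4, 4) = 1

1


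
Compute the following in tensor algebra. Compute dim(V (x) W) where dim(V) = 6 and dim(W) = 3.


The dimension of a tensor product is the product of dimensions.
dim(V) = 6, dim(W) = 3
dim(V (x) W) = 6 * 3 = 18

18


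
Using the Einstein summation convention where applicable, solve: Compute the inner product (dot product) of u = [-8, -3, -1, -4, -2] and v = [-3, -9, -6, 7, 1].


The inner product u . v = sum of u_i * v_i.
Term-by-term: -8 * -3, -3 * -9, -1 * -6, -4 * 7, -2 * 1
Products: 24, 27, 6, -28, -2
Sum = 24 + 27 + 6 + -28 + -2 = 27

27


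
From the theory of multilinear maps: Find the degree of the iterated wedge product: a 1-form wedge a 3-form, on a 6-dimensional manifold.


The degree of a wedge product is the sum of the degrees of the individual forms.
Degrees: 1, 3
Total degree = 1 + 3 = 4

4


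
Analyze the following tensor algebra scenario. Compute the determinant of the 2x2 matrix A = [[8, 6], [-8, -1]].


For a 2x2 matrix [[a, b], [c, d]], det = a*d - b*c.
a = 8, b = 6, c = -8, d = -1
a*d = 8 * -1 = -8
b*c = 6 * -8 = -48
det = -8 - -48 = 40

40


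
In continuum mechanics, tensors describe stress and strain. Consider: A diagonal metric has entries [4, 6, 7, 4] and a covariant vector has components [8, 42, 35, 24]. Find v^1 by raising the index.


To raise an index with a diagonal metric: v^i = v_i / g_{ii}.
For index 1: v_1 = 8, g_{11} = 4
v^1 = 8 / 4 = 2

2


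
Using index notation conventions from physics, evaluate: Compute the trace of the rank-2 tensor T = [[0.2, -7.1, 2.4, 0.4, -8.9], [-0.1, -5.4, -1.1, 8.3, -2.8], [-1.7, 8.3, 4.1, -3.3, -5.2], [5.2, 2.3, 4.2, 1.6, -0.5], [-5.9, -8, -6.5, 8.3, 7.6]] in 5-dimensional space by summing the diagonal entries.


The contraction (trace) of a rank-2 tensor is the sum of its diagonal elements.
Diagonal entries: A[1,1] = 0.2, A[2,2] = -5.4, A[3,3] = 4.1, A[4,4] = 1.6, A[5,5] = 7.6
Tr(A) = 0.2 + -5.4 + 4.1 + 1.6 + 7.6 = 8.1

8.1


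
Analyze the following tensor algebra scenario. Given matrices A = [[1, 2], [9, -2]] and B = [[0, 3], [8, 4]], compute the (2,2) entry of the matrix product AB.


(AB)_{ij} = sum_k A_{ik} B_{kj}.
For i=2, j=2:
A_{21} * B_{12} = 9 * 3 = 27
A_{22} * B_{22} = -2 * 4 = -8
Sum = 27 + -8 = 19

19


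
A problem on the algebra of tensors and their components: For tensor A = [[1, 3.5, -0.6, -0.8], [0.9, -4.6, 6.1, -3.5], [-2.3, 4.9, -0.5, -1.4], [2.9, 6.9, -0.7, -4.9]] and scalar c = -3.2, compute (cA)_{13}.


Scalar multiplication: (cA)_{ij} = c * A_{ij}.
c = -3.2
A_{13} = -0.6
(cA)_{13} = -3.2 * -0.6 = 1.92

1.92


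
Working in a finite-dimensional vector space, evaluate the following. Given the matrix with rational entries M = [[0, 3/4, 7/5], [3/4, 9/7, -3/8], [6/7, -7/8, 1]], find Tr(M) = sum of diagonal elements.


The trace is the sum of diagonal entries.
Diagonal: M[1,1] = 0, M[2,2] = 9/7, M[3,3] = 1
Tr(M) = 0 + 9/7 + 1
Computing step by step:
After adding M[1,1]: 0
After adding M[2,2]: 9/7
After adding M[3,3]: 16/7
Tr(M) = 16/7

16/7


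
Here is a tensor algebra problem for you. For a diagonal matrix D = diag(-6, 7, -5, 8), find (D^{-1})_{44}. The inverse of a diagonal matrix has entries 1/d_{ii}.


For a diagonal matrix, the inverse has entries (D^{-1})_{ii} = 1/d_{ii}.
The diagonal entries are: d_{11} = -6, d_{22} = 7, d_{33} = -5, d_{44} = 8
We need (D^{-1})_{44} = 1/d_{44} = 1/8 = 1/8

1/8


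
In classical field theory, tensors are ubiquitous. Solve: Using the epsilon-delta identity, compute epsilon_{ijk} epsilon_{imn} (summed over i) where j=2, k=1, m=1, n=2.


Using the identity: epsilon_{ijk} epsilon_{imn} = delta_{jm} delta_{kn} - delta_{jn} delta_{km}.
delta_{21} = 0
delta_{12} = 0
delta_{22} = 1
delta_{11} = 1
Result = 0 * 0 - 1 * 1 = 0 - 1 = -1

-1


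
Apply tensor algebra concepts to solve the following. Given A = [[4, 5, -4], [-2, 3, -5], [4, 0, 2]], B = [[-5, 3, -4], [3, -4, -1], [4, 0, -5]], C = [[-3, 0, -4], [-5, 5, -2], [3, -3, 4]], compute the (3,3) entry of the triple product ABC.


(ABC)_{33} = sum_m (AB)_{3m} C_{m3}. First compute row 3 of AB.
(AB)_{31} = 4*-5 + 0*3 + 2*4 = -12
(AB)_{32} = 4*3 + 0*-4 + 2*0 = 12
(AB)_{33} = 4*-4 + 0*-1 + 2*-5 = -26
Now contract with column 3 of C:
(AB)_{31} * C_{13} = -12 * -4 = 48
(AB)_{32} * C_{23} = 12 * -2 = -24
(AB)_{33} * C_{33} = -26 * 4 = -104
(ABC)_{33} = 48 + -24 + -104 = -80

-80


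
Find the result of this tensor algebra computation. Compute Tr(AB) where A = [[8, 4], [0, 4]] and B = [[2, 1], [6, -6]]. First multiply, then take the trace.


Tr(AB) = sum_i (AB)_{ii} where (AB)_{ii} = sum_k A_{ik} B_{ki}.
(AB)_{11} = 8*2 + 4*6 = 40
(AB)_{22} = 0*1 + 4*-6 = -24
Tr(AB) = 40 + -24 = 16

16


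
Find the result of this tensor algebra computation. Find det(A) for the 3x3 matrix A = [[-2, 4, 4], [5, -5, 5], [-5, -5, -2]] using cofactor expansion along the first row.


Expanding along the first row, det(A) = a11*M_11 - a12*M_12 + a13*M_13, where M_1j is the (1,j) minor.
Minor M_11 = -5*-2 - 5*-5 = 35
Minor M_12 = 5*-2 - 5*-5 = 15
Minor M_13 = 5*-5 - -5*-5 = -50
det = -2*(35) - 4*(15) + 4*(-50)
    = -70 - 60 + -200
    = -330

-330


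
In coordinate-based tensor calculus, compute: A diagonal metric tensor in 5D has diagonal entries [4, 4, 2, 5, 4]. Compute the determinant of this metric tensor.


For a diagonal metric, the determinant is the product of diagonal entries.
Diagonal entries: 4, 4, 2, 5, 4
det(g) = 4 * 4 * 2 * 5 * 4 = 640

640


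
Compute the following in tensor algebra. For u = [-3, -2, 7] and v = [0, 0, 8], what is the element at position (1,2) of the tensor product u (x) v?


The outer product entry T_{ij} = u_i * v_j.
We need i=1, j=2.
u_1 = -3, v_2 = 0
T_{1,2} = -3 * 0 = 0

0


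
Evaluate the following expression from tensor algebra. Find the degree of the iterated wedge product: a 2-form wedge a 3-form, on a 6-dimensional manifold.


The degree of a wedge product is the sum of the degrees of the individual forms.
Degrees: 2, 3
Total degree = 2 + 3 = 5

5


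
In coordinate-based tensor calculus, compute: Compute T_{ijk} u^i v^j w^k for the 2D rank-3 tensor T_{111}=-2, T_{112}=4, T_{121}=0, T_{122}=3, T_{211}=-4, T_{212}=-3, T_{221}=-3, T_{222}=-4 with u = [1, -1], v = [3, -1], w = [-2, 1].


S = sum over i,j,k of T_{ijk} u_i v_j w_k. Expanding all 8 terms:
T_{111}*u_1*v_1*w_1 = -2*1*3*-2 = 12  (running total: 12)
T_{112}*u_1*v_1*w_2 = 4*1*3*1 = 12  (running total: 24)
T_{121}*u_1*v_2*w_1 = 0*1*-1*-2 = 0  (running total: 24)
T_{122}*u_1*v_2*w_2 = 3*1*-1*1 = -3  (running total: 21)
T_{211}*u_2*v_1*w_1 = -4*-1*3*-2 = -24  (running total: -3)
T_{212}*u_2*v_1*w_2 = -3*-1*3*1 = 9  (running total: 6)
T_{221}*u_2*v_2*w_1 = -3*-1*-1*-2 = 6  (running total: 12)
T_{222}*u_2*v_2*w_2 = -4*-1*-1*1 = -4  (running total: 8)
S = 8

8


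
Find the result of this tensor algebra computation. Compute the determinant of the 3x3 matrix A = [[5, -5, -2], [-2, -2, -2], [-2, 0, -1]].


Expanding along the first row, det(A) = a11*M_11 - a12*M_12 + a13*M_13, where M_1j is the (1,j) minor.
Minor M_11 = -2*-1 - -2*0 = 2
Minor M_12 = -2*-1 - -2*-2 = -2
Minor M_13 = -2*0 - -2*-2 = -4
det = 5*(2) - -5*(-2) + -2*(-4)
    = 10 - 10 + 8
    = 8

8


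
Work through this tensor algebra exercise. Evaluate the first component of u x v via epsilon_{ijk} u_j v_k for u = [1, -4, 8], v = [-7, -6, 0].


(u x v)_1 = sum_{j,k} epsilon_{1jk} u_j v_k. Only permutations of (1,2,3) contribute; the two non-zero terms are:
eps_{123} u_2 v_3 = 1 * -4 * 0 = 0
eps_{132} u_3 v_2 = -1 * 8 * -6 = 48
(u x v)_1 = 48

48


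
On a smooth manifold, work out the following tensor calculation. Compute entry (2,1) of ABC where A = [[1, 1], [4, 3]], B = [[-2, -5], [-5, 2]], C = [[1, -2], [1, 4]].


(ABC)_{21} = sum_m (AB)_{2m} C_{m1}. First compute row 2 of AB.
(AB)_{21} = 4*-2 + 3*-5 = -23
(AB)_{22} = 4*-5 + 3*2 = -14
Now contract with column 1 of C:
(AB)_{21} * C_{11} = -23 * 1 = -23
(AB)_{22} * C_{21} = -14 * 1 = -14
(ABC)_{21} = -23 + -14 = -37

-37


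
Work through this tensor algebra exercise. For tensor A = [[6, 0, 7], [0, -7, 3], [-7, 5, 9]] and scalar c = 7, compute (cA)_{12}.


Scalar multiplication: (cA)_{ij} = c * A_{ij}.
c = 7
A_{12} = 0
(cA)_{12} = 7 * 0 = 0

0


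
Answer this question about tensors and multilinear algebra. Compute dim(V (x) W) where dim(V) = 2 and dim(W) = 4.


The dimension of a tensor product is the product of dimensions.
dim(V) = 2, dim(W) = 4
dim(V (x) W) = 2 * 4 = 8

8


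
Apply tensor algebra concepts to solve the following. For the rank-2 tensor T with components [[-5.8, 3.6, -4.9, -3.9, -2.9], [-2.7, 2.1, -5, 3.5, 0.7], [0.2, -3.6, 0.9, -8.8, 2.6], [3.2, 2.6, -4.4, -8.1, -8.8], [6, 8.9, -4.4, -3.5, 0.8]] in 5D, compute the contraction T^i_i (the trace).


The contraction (trace) of a rank-2 tensor is the sum of its diagonal elements.
Diagonal entries: A[1,1] = -5.8, A[2,2] = 2.1, A[3,3] = 0.9, A[4,4] = -8.1, A[5,5] = 0.8
Tr(A) = -5.8 + 2.1 + 0.9 + -8.1 + 0.8 = -10.1

-10.1


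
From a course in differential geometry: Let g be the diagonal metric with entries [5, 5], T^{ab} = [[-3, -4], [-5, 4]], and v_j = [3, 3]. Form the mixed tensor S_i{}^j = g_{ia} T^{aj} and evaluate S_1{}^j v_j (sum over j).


Step 1: lower the first index. For a diagonal metric, g_{ia} T^{aj} = g_{ii} T^{ij} (no sum on i).
g_{11} = 5
S_1{}^1 = 5 * T^{11} = 5 * -3 = -15
S_1{}^2 = 5 * T^{12} = 5 * -4 = -20
Step 2: contract S_1{}^j with v_j.
S_1{}^1 * v_1 = -15 * 3 = -45
S_1{}^2 * v_2 = -20 * 3 = -60
Result = -45 + -60 = -105

-105


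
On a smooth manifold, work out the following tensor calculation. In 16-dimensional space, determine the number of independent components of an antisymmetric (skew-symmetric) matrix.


An antisymmetric rank-2 tensor satisfies A_{ij} = -A_{ji}, so diagonal entries are zero.
The independent components are the upper-triangular entries: C(n, 2) = n(n-1)/2.
n = 16
C(16, 2) = 16 * 15 / 2 = 240 / 2 = 120

120


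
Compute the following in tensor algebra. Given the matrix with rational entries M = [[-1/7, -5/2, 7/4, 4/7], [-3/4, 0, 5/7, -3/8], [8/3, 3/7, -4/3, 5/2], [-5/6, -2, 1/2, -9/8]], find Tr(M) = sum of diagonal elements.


The trace is the sum of diagonal entries.
Diagonal: M[1,1] = -1/7, M[2,2] = 0, M[3,3] = -4/3, M[4,4] = -9/8
Tr(M) = -1/7 + 0 + -4/3 + -9/8
Computing step by step:
After adding M[1,1]: -1/7
After adding M[2,2]: -1/7
After adding M[3,3]: -31/21
After adding M[4,4]: -437/168
Tr(M) = -437/168

-437/168


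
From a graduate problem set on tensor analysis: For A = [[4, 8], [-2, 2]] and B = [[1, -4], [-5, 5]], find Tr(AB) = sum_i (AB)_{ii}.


Tr(AB) = sum_i (AB)_{ii} where (AB)_{ii} = sum_k A_{ik} B_{ki}.
(AB)_{11} = 4*1 + 8*-5 = -36
(AB)_{22} = -2*-4 + 2*5 = 18
Tr(AB) = -36 + 18 = -18

-18


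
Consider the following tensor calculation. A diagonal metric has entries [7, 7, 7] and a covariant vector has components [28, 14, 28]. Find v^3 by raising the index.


To raise an index with a diagonal metric: v^i = v_i / g_{ii}.
For index 3: v_3 = 28, g_{33} = 7
v^3 = 28 / 7 = 4

4


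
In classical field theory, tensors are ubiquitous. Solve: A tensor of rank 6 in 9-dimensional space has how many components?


The number of components of a rank-r tensor in d dimensions is d^r.
Here d = 9 and r = 6.
9^6 = 531441

531441


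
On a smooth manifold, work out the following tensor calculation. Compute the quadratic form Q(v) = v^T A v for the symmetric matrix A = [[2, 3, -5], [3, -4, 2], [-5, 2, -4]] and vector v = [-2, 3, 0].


First compute Av:
(Av)_1 = 2*-2 + 3*3 + -5*0 = 5
(Av)_2 = 3*-2 + -4*3 + 2*0 = -18
(Av)_3 = -5*-2 + 2*3 + -4*0 = 16
Av = [5, -18, 16]
Then v^T (Av) = -2*5 + 3*-18 + 0*16
= -10 + -54 + 0 = -64

-64


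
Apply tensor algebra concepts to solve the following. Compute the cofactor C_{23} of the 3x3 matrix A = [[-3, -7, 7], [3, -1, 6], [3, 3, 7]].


To find cofactor C_{23}, delete row 2 and column 3.
The resulting 2x2 submatrix is: [[-3, -7], [3, 3]]
Minor M_{23} = -3*3 - -7*3
  = -9 - -21 = 12
Sign = (-1)^(2+3) = (-1)^5 = -1
Cofactor C_{23} = -1 * 12 = -12

-12


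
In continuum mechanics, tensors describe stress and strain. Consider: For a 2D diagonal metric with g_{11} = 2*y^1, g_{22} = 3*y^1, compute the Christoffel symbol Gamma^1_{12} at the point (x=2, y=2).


For a diagonal metric, Gamma^k_{ij} = (1/2) g^{kk} (dg_{ik}/dx_j + dg_{jk}/dx_i - dg_{ij}/dx_k).
The metric is diagonal, so g_{ab} = 0 for a != b.
At the given point: g_{11} = 4, g_{22} = 6
g^{11} = 1/4
dg_{11}/dx_2 = dg_{11}/dx_2 = 2
dg_{21}/dx_1 = 0 (off-diagonal)
dg_{12}/dx_1 = 0 (off-diagonal)
Numerator = 2 + 0 - 0 = 2
Gamma^1_{12} = 2 / (2 * 4) = 1/4

1/4


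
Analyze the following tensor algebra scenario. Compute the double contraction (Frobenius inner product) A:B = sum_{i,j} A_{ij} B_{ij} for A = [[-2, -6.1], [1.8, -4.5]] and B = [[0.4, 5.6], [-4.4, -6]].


A:B = sum over all i,j of A_{ij} * B_{ij}.
Row 1: -2*0.4=-0.8, -6.1*5.6=-34.16 => row sum = -34.96
Row 2: 1.8*-4.4=-7.92, -4.5*-6=27 => row sum = 19.08
Total = -34.96 + 19.08 = -15.88

-15.88


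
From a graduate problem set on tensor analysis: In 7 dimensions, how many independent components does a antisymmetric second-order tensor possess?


A antisymmetric rank-2 tensor in d dimensions has d(d-1)/2 independent components.
d = 7
d(d-1)/2 = 7 * 6 / 2 = 42 / 2 = 21

21


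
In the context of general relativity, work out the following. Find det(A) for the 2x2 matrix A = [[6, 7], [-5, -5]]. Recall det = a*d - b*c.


For a 2x2 matrix [[a, b], [c, d]], det = a*d - b*c.
a = 6, b = 7, c = -5, d = -5
a*d = 6 * -5 = -30
b*c = 7 * -5 = -35
det = -30 - -35 = 5

5


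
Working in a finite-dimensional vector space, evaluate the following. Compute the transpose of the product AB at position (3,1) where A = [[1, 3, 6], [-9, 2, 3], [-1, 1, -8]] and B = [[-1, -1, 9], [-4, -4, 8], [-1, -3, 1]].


(AB)^T_{ij} = (AB)_{ji} = sum_k A_{jk} B_{ki}.
For i=3, j=1 we need (AB)_{13}:
A_{11} * B_{13} = 1 * 9 = 9
A_{12} * B_{23} = 3 * 8 = 24
A_{13} * B_{33} = 6 * 1 = 6
Sum = 9 + 24 + 6 = 39

39


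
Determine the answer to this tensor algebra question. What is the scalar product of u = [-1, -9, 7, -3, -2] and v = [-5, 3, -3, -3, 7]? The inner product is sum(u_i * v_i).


The inner product u . v = sum of u_i * v_i.
Term-by-term: -1 * -5, -9 * 3, 7 * -3, -3 * -3, -2 * 7
Products: 5, -27, -21, 9, -14
Sum = 5 + -27 + -21 + 9 + -14 = -48

-48


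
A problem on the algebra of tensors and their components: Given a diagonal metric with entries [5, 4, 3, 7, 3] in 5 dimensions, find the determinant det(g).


For a diagonal metric, the determinant is the product of diagonal entries.
Diagonal entries: 5, 4, 3, 7, 3
det(g) = 5 * 4 * 3 * 7 * 3 = 1260

1260


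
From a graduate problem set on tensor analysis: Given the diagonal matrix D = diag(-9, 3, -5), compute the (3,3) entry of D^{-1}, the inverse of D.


For a diagonal matrix, the inverse has entries (D^{-1})_{ii} = 1/d_{ii}.
The diagonal entries are: d_{11} = -9, d_{22} = 3, d_{33} = -5
We need (D^{-1})_{33} = 1/d_{33} = 1/-5 = -1/5

-1/5


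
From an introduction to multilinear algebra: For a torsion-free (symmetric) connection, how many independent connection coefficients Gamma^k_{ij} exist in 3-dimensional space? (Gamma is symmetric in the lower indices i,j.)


Christoffel symbols Gamma^k_{ij} are symmetric in i,j, so there are d * d(d+1)/2 independent symbols.
d = 3
d(d+1)/2 = 3 * 4 / 2 = 6
Total = 3 * 6 = 18

18


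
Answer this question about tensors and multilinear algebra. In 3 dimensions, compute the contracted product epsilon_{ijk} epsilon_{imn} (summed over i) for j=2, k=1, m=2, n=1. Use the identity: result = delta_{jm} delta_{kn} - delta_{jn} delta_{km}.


Using the identity: epsilon_{ijk} epsilon_{imn} = delta_{jm} delta_{kn} - delta_{jn} delta_{km}.
delta_{22} = 1
delta_{11} = 1
delta_{21} = 0
delta_{12} = 0
Result = 1 * 1 - 0 * 0 = 1 - 0 = 1

1


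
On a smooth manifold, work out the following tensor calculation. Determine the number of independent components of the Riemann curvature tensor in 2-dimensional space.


The Riemann tensor in d dimensions has d^2(d^2 - 1)/12 independent components.
d = 2, so d^2 = 4
d^2 - 1 = 3
d^2(d^2 - 1) = 4 * 3 = 12
Divide by 12: 12 / 12 = 1

1


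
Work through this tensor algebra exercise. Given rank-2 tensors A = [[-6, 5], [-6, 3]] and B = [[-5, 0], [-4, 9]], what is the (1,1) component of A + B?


Tensor addition is component-wise: (A + B)_{ij} = A_{ij} + B_{ij}.
A_{11} = -6
B_{11} = -5
(A + B)_{11} = -6 + -5 = -11

-11


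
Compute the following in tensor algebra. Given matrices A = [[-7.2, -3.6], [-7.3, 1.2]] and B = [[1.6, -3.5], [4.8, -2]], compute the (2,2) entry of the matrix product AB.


(AB)_{ij} = sum_k A_{ik} B_{kj}.
For i=2, j=2:
A_{21} * B_{12} = -7.3 * -3.5 = 25.55
A_{22} * B_{22} = 1.2 * -2 = -2.4
Sum = 25.55 + -2.4 = 23.15

23.15


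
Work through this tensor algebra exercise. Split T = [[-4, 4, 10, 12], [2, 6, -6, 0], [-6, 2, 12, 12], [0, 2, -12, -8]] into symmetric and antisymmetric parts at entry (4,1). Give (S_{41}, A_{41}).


T_{41} = 0
T_{14} = 12
S_{41} = (0 + 12)/2 = 12/2 = 6
A_{41} = (0 - 12)/2 = -12/2 = -6
Check: S + A = 6 + -6 = 0 = T_{41}.

(6, -6)


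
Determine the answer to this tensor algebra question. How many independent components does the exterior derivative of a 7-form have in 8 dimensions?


The exterior derivative of a p-form is a (p+1)-form.
Its number of independent components is C(n, p+1).
n = 8, p+1 = 8
C(8, 8) = 1

1


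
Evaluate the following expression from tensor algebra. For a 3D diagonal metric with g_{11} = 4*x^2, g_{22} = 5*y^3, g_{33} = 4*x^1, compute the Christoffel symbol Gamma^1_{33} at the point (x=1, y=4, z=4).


For a diagonal metric, Gamma^k_{ij} = (1/2) g^{kk} (dg_{ik}/dx_j + dg_{jk}/dx_i - dg_{ij}/dx_k).
The metric is diagonal, so g_{ab} = 0 for a != b.
At the given point: g_{11} = 4, g_{22} = 320, g_{33} = 4
g^{11} = 1/4
dg_{31}/dx_3 = 0 (off-diagonal)
dg_{31}/dx_3 = 0 (off-diagonal)
dg_{33}/dx_1 = dg_{33}/dx_1 = 4
Numerator = 0 + 0 - 4 = -4
Gamma^1_{33} = -4 / (2 * 4) = -1/2

-1/2


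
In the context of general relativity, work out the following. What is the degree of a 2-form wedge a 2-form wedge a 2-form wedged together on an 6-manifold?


The degree of a wedge product is the sum of the degrees of the individual forms.
Degrees: 2, 2, 2
Total degree = 2 + 2 + 2 = 6

6


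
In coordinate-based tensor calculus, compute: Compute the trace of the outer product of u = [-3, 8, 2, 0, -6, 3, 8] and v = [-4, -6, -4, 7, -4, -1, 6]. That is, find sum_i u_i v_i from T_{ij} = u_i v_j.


The outer product gives T_{ij} = u_i v_j.
The trace (contraction) is Tr(T) = sum_i T_{ii} = sum_i u_i v_i.
Diagonal entries:
T_{11} = u_1 * v_1 = -3 * -4 = 12
T_{22} = u_2 * v_2 = 8 * -6 = -48
T_{33} = u_3 * v_3 = 2 * -4 = -8
T_{44} = u_4 * v_4 = 0 * 7 = 0
T_{55} = u_5 * v_5 = -6 * -4 = 24
T_{66} = u_6 * v_6 = 3 * -1 = -3
T_{77} = u_7 * v_7 = 8 * 6 = 48
Tr(T) = 12 + -48 + -8 + 0 + 24 + -3 + 48 = 25

25


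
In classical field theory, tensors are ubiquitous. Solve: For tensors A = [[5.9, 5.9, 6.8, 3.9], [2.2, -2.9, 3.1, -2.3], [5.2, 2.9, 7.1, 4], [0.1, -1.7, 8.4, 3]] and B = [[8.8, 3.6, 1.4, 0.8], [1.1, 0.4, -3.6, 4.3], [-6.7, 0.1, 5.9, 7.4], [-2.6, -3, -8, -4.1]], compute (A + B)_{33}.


Tensor addition is component-wise: (A + B)_{ij} = A_{ij} + B_{ij}.
A_{33} = 7.1
B_{33} = 5.9
(A + B)_{33} = 7.1 + 5.9 = 13

13


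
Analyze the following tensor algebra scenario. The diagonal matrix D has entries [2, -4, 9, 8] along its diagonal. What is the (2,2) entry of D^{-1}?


For a diagonal matrix, the inverse has entries (D^{-1})_{ii} = 1/d_{ii}.
The diagonal entries are: d_{11} = 2, d_{22} = -4, d_{33} = 9, d_{44} = 8
We need (D^{-1})_{22} = 1/d_{22} = 1/-4 = -1/4

-1/4


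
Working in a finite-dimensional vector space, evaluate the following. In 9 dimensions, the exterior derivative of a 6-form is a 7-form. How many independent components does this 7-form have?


The exterior derivative of a p-form is a (p+1)-form.
Its number of independent components is C(n, p+1).
n = 9, p+1 = 7
C(9, 7) = 36

36


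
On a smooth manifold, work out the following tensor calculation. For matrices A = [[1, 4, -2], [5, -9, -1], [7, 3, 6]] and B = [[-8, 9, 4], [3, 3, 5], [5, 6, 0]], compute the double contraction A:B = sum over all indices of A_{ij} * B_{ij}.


A:B = sum over all i,j of A_{ij} * B_{ij}.
Row 1: 1*-8=-8, 4*9=36, -2*4=-8 => row sum = 20
Row 2: 5*3=15, -9*3=-27, -1*5=-5 => row sum = -17
Row 3: 7*5=35, 3*6=18, 6*0=0 => row sum = 53
Total = 20 + -17 + 53 = 56

56


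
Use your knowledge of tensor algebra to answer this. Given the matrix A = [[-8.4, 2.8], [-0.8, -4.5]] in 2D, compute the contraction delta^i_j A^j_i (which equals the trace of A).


The contraction (trace) of a rank-2 tensor is the sum of its diagonal elements.
Diagonal entries: A[1,1] = -8.4, A[2,2] = -4.5
Tr(A) = -8.4 + -4.5 = -12.9

-12.9


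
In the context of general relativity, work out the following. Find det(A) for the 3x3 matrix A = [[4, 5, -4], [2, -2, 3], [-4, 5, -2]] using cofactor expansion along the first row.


Expanding along the first row, det(A) = a11*M_11 - a12*M_12 + a13*M_13, where M_1j is the (1,j) minor.
Minor M_11 = -2*-2 - 3*5 = -11
Minor M_12 = 2*-2 - 3*-4 = 8
Minor M_13 = 2*5 - -2*-4 = 2
det = 4*(-11) - 5*(8) + -4*(2)
    = -44 - 40 + -8
    = -92

-92


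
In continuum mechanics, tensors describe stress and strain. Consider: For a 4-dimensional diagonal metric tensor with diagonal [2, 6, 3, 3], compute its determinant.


For a diagonal metric, the determinant is the product of diagonal entries.
Diagonal entries: 2, 6, 3, 3
det(g) = 2 * 6 * 3 * 3 = 108

108


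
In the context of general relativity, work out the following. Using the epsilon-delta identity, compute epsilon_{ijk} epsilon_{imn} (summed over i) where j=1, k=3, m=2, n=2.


Using the identity: epsilon_{ijk} epsilon_{imn} = delta_{jm} delta_{kn} - delta_{jn} delta_{km}.
delta_{12} = 0
delta_{32} = 0
delta_{12} = 0
delta_{32} = 0
Result = 0 * 0 - 0 * 0 = 0 - 0 = 0

0


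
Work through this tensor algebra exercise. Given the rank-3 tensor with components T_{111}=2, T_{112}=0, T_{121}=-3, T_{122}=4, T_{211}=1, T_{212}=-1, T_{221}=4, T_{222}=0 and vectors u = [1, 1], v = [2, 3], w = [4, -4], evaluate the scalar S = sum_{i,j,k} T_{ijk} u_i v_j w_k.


S = sum over i,j,k of T_{ijk} u_i v_j w_k. Expanding all 8 terms:
T_{111}*u_1*v_1*w_1 = 2*1*2*4 = 16  (running total: 16)
T_{112}*u_1*v_1*w_2 = 0*1*2*-4 = 0  (running total: 16)
T_{121}*u_1*v_2*w_1 = -3*1*3*4 = -36  (running total: -20)
T_{122}*u_1*v_2*w_2 = 4*1*3*-4 = -48  (running total: -68)
T_{211}*u_2*v_1*w_1 = 1*1*2*4 = 8  (running total: -60)
T_{212}*u_2*v_1*w_2 = -1*1*2*-4 = 8  (running total: -52)
T_{221}*u_2*v_2*w_1 = 4*1*3*4 = 48  (running total: -4)
T_{222}*u_2*v_2*w_2 = 0*1*3*-4 = 0  (running total: -4)
S = -4

-4


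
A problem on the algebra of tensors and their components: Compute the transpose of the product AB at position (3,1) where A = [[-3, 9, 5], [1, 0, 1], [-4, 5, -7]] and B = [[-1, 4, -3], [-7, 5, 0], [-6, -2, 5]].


(AB)^T_{ij} = (AB)_{ji} = sum_k A_{jk} B_{ki}.
For i=3, j=1 we need (AB)_{13}:
A_{11} * B_{13} = -3 * -3 = 9
A_{12} * B_{23} = 9 * 0 = 0
A_{13} * B_{33} = 5 * 5 = 25
Sum = 9 + 0 + 25 = 34

34


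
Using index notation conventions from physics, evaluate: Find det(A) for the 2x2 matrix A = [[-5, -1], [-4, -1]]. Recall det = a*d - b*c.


For a 2x2 matrix [[a, b], [c, d]], det = a*d - b*c.
a = -5, b = -1, c = -4, d = -1
a*d = -5 * -1 = 5
b*c = -1 * -4 = 4
det = 5 - 4 = 1

1


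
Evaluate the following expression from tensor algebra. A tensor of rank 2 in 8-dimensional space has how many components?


The number of components of a rank-r tensor in d dimensions is d^r.
Here d = 8 and r = 2.
8^2 = 64

64


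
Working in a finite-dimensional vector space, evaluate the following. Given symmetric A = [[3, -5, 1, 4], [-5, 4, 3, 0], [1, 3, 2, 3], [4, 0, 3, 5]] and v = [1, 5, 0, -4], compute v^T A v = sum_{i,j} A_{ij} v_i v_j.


First compute Av:
(Av)_1 = 3*1 + -5*5 + 1*0 + 4*-4 = -38
(Av)_2 = -5*1 + 4*5 + 3*0 + 0*-4 = 15
(Av)_3 = 1*1 + 3*5 + 2*0 + 3*-4 = 4
(Av)_4 = 4*1 + 0*5 + 3*0 + 5*-4 = -16
Av = [-38, 15, 4, -16]
Then v^T (Av) = 1*-38 + 5*15 + 0*4 + -4*-16
= -38 + 75 + 0 + 64 = 101

101


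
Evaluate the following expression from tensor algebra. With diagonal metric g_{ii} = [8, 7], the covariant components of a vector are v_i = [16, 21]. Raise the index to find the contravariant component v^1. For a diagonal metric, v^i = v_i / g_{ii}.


To raise an index with a diagonal metric: v^i = v_i / g_{ii}.
For index 1: v_1 = 16, g_{11} = 8
v^1 = 16 / 8 = 2

2


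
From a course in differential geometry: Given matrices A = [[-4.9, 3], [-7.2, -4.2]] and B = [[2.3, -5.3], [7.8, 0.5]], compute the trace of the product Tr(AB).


Tr(AB) = sum_i (AB)_{ii} where (AB)_{ii} = sum_k A_{ik} B_{ki}.
(AB)_{11} = -4.9*2.3 + 3*7.8 = 12.13
(AB)_{22} = -7.2*-5.3 + -4.2*0.5 = 36.06
Tr(AB) = 12.13 + 36.06 = 48.19

48.19


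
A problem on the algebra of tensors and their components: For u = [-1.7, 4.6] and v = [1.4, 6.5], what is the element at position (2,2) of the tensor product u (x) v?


The outer product entry T_{ij} = u_i * v_j.
We need i=2, j=2.
u_2 = 4.6, v_2 = 6.5
T_{2,2} = 4.6 * 6.5 = 29.9

29.9
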